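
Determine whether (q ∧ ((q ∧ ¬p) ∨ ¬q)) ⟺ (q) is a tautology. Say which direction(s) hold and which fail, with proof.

(⟹) Assume the antecedent. If q is true, q reduces to true regardless of the other variables. If q is false, the antecedent cannot hold. Either way q holds.

(⟸) This fails. Under q = T, p = T, the left side is false but the right side is true.

Not equivalent: only (⇒) holds.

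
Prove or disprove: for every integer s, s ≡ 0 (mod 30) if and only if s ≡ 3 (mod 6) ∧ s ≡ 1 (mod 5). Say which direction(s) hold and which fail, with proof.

Neither implication holds.

(⇒) This fails: s = 0 gives 0 ≡ 0 (mod 30) but 0 ≡ 0 (mod 6), so the conjunction on the right does not hold.

(⇐) This fails: s = 21 satisfies both congruences on the right (21 ≡ 3 mod 6 and 21 ≡ 1 mod 5) yet 21 ≡ 21 (mod 30), not 0.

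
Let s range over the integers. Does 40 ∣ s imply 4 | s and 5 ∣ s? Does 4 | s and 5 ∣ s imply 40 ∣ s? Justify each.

(→) If 40 ∣ s, write s = 40q. Since 40 = 10·4, s = 4·(10q), so 4 ∣ s; and since 40 = 8·5, s = 5·(8q), so 5 ∣ s.

(←) This fails: take s = 20. Both 4 ∣ 20 and 5 ∣ 20, yet 20 is not a multiple of 40 (since 20 = 0·40 + 20), so 40 ∤ 20.

Only the forward implication holds.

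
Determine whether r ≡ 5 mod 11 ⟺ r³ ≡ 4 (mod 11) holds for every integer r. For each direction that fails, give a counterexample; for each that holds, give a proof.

Forward direction. Suppose r ≡ 5 mod 11. Write r = 11j + 5. Then (11j + 5)³ = 1331j³ + 1815j² + 825j + 125 = 11(121j³ + 165j² + 75j + 11) + 4, so r³ ≡ 4 (mod 11).

Converse. Suppose r³ ≡ 4 (mod 11). The only residue r in {0, …, 10} with r³ ≡ 4 (mod 11) is r = 5, so r ≡ 5 (mod 11).

Equivalent; both directions hold.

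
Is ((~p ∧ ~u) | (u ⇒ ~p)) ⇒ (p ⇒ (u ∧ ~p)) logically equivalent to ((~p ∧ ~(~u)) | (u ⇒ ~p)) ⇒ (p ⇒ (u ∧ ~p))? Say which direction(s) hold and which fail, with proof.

Converse. Assume the antecedent. If u is true, the consequent reduces to true regardless of the other variables. If u is false, the antecedent forces (u = F, p = F), and the consequent holds there. Either way the consequent holds.

Forward direction. Assume the antecedent. If u is true, the consequent reduces to true regardless of the other variables. If u is false, the antecedent forces (u = F, p = F), and the consequent holds there. Either way the consequent holds.

Both directions hold.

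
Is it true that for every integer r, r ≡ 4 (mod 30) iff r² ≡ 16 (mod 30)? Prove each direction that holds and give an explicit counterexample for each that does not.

Only the forward direction holds.

(→) Suppose r ≡ 4 (mod 30). Write r = 30j + 4. Then (30j + 4)² = 900j² + 240j + 16 = 30(30j² + 8j) + 16, so r² ≡ 16 (mod 30).

(←) This fails: take r = 14. Then 14² = 196 ≡ 16 (mod 30), yet 14 ≡ 14 (mod 30), not 4.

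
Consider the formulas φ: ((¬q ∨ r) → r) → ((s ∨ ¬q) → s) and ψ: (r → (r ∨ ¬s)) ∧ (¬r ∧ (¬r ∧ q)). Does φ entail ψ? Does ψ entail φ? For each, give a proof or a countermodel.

(⟹) This fails. Under q = F, r = F, s = F, the left side is true but the right side is false.

(⟸) Assume the antecedent. If q is true, the consequent reduces to true regardless of the other variables. If q is false, the antecedent cannot hold. Either way the consequent holds.

Only the converse holds.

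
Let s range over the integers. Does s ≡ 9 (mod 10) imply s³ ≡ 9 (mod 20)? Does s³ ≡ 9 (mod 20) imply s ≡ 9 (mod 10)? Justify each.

Only the converse holds.

[⇒] This fails: take s = 19. Then 19 ≡ 9 (mod 10), but 19³ = 6859 ≡ 19 (mod 20), not 9.

[⇐] Conversely, the residues r modulo 20 with r³ ≡ 9 (mod 20) are exactly {9}, and each is ≡ 9 (mod 10).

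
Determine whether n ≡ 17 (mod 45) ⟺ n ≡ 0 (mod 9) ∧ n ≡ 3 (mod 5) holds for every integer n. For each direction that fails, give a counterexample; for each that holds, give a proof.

(⇒) This fails: n = 17 gives 17 ≡ 17 (mod 45) but 17 ≡ 8 (mod 9), so the conjunction on the right does not hold.

(⇐) This fails: n = 18 satisfies both congruences on the right (18 ≡ 0 mod 9 and 18 ≡ 3 mod 5) yet 18 ≡ 18 (mod 45), not 17.

Neither implication holds.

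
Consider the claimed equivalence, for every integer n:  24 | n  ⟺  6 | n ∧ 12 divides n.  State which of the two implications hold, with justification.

(⇒) If 24 ∣ n, write n = 24q. Since 24 = 4·6, n = 6·(4q), so 6 ∣ n; and since 24 = 2·12, n = 12·(2q), so 12 ∣ n.

(⇐) This fails: take n = 12. Both 6 ∣ 12 and 12 ∣ 12, yet 12 is not a multiple of 24 (since 12 = 0·24 + 12), so 24 ∤ 12.

The forward direction holds; the converse fails.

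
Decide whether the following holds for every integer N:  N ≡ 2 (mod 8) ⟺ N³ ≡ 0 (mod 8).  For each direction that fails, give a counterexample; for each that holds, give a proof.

(⟹) Suppose N ≡ 2 (mod 8). Write N = 8j + 2. Then (8j + 2)³ = 512j³ + 384j² + 96j + 8 = 8(64j³ + 48j² + 12j + 1) + 0, so N³ ≡ 0 (mod 8).

(⟸) This fails: take N = 0. Then 0³ = 0 ≡ 0 (mod 8), yet 0 ≡ 0 (mod 8), not 2.

Only the forward direction holds.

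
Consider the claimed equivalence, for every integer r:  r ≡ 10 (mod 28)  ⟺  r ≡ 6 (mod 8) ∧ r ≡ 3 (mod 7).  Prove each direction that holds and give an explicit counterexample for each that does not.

(⇒) This fails: r = 10 gives 10 ≡ 10 (mod 28) but 10 ≡ 2 (mod 8), so the conjunction on the right does not hold.

(⇐) Conversely, if r ≡ 6 (mod 8) and r ≡ 3 (mod 7), then by the Chinese remainder theorem r ≡ 38 (mod 56). Since 38 ≡ 10 (mod 28) and 28 ∣ 56, we get r ≡ 10 (mod 28).

Only the reverse direction holds.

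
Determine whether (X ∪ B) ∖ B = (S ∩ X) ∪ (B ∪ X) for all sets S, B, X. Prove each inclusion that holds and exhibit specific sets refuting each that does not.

(⊇) This inclusion fails. Take S = ∅, B = {1}, X = ∅; then 1 ∈ (S ∩ X) ∪ (B ∪ X) but 1 ∉ (X ∪ B) ∖ B.

(⊆) Let x ∈ (X ∪ B) ∖ B. Then either x ∈ X and x ∉ S, B; or x ∈ S ∩ X and x ∉ B. In each case x ∈ (S ∩ X) ∪ (B ∪ X), so (X ∪ B) ∖ B ⊆ (S ∩ X) ∪ (B ∪ X).

(⊆) holds; (⊇) fails.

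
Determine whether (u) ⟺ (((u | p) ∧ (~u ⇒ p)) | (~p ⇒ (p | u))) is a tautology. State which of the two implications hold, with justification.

(⟹) Assume the antecedent. If u is true, the consequent reduces to true regardless of the other variables. If u is false, the antecedent cannot hold. Either way the consequent holds.

(⟸) This fails. Under u = F, p = T, the left side is false but the right side is true.

The forward direction holds; the converse fails.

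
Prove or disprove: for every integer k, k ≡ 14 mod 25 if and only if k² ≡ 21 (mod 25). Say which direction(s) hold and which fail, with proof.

The forward direction holds; the converse fails.

Forward direction. Suppose k ≡ 14 mod 25. Write k = 25j + 14. Then (25j + 14)² = 625j² + 700j + 196 = 25(25j² + 28j + 7) + 21, so k² ≡ 21 (mod 25).

Converse. This fails: take k = 11. Then 11² = 121 ≡ 21 (mod 25), yet 11 ≡ 11 (mod 25), not 14.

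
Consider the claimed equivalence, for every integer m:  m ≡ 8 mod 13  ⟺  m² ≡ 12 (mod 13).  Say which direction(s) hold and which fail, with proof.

Only the forward implication holds.

(⟹) Suppose m ≡ 8 mod 13. Write m = 13j + 8. Then (13j + 8)² = 169j² + 208j + 64 = 13(13j² + 16j + 4) + 12, so m² ≡ 12 (mod 13).

(⟸) This fails: take m = 5. Then 5² = 25 ≡ 12 (mod 13), yet 5 ≡ 5 (mod 13), not 8.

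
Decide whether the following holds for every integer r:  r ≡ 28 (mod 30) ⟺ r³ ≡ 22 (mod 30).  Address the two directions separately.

[⇒] Suppose r ≡ 28 (mod 30). Write r = 30j + 28. Then (30j + 28)³ = 27000j³ + 75600j² + 70560j + 21952 = 30(900j³ + 2520j² + 2352j + 731) + 22, so r³ ≡ 22 (mod 30).

[⇐] Conversely, suppose r³ ≡ 22 (mod 30). The only residue r in {0, …, 29} with r³ ≡ 22 (mod 30) is r = 28, so r ≡ 28 (mod 30).

Both implications hold.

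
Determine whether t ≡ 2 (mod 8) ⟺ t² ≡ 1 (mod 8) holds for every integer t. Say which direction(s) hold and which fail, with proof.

(⟹) This fails: take t = 2. Then 2 ≡ 2 (mod 8), but 2² = 4 ≡ 4 (mod 8), not 1.

(⟸) This fails: take t = 1. Then 1² = 1 ≡ 1 (mod 8), yet 1 ≡ 1 (mod 8), not 2.

Neither direction holds.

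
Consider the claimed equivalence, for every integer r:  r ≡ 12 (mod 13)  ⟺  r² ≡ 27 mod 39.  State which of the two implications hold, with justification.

(⇒) This fails: take r = 25. Then 25 ≡ 12 (mod 13), but 25² = 625 ≡ 1 (mod 39), not 27.

(⇐) This fails: take r = 27. Then 27² = 729 ≡ 27 (mod 39), yet 27 ≡ 1 (mod 13), not 12.

Both directions fail.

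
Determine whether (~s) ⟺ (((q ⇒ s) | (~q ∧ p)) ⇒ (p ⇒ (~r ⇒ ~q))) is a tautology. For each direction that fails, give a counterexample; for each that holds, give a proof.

(⟹) Assume the antecedent. If s is true, the antecedent cannot hold. If s is false, the consequent reduces to true regardless of the other variables. Either way the consequent holds.

(⟸) This fails. Under r = F, s = T, q = F, p = F, the left side is false but the right side is true.

The forward direction holds; the converse fails.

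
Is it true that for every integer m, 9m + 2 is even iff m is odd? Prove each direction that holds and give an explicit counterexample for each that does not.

(⇒) This fails: m = 6 gives 9m + 2 = 56, which is even, but 6 is even, not odd.

(⇐) This also fails: m = 7 is odd, but 9m + 2 = 65 is odd, not even.

Both directions fail.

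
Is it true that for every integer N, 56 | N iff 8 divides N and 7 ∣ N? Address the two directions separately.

Both directions hold.

(⇒) If 56 ∣ N, write N = 56q. Since 56 = 7·8, N = 8·(7q), so 8 ∣ N; and since 56 = 8·7, N = 7·(8q), so 7 ∣ N.

(⇐) Suppose 8 ∣ N and 7 ∣ N. Any common multiple of 8 and 7 is a multiple of their lcm; here gcd(8, 7) = 1, so lcm(8, 7) = 8·7 = 56, so 56 ∣ N.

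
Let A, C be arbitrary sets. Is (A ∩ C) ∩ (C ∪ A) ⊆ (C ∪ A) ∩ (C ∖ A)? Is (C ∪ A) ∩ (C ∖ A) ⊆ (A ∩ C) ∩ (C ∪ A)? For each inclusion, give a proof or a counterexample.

Both inclusions fail.

Forward inclusion. This inclusion fails. Take A = {1}, C = {1}; then 1 ∈ (A ∩ C) ∩ (C ∪ A) but 1 ∉ (C ∪ A) ∩ (C ∖ A).

Reverse inclusion. This inclusion fails. Take A = ∅, C = {1}; then 1 ∈ (C ∪ A) ∩ (C ∖ A) but 1 ∉ (A ∩ C) ∩ (C ∪ A).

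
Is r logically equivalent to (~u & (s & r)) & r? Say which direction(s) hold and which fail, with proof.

The forward direction fails; the converse holds.

(⟹) This fails. Under s = F, u = F, r = T, the left side is true but the right side is false.

(⟸) Assume the antecedent. If s is true, the antecedent forces (s = T, u = F, r = T), and r holds there. If s is false, the antecedent cannot hold. Either way r holds.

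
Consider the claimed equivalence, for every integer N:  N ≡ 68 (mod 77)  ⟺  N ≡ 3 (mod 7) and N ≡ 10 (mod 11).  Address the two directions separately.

(⟹) This fails: N = 68 gives 68 ≡ 68 (mod 77) but 68 ≡ 5 (mod 7), so the conjunction on the right does not hold.

(⟸) This fails: N = 10 satisfies both congruences on the right (10 ≡ 3 mod 7 and 10 ≡ 10 mod 11) yet 10 ≡ 10 (mod 77), not 68.

(⇒) fails and (⇐) fails.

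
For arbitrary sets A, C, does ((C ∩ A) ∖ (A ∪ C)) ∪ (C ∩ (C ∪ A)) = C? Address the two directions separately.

The two sets are equal.

(⟸) Let x ∈ C. Then either x ∈ C and x ∉ A; or x ∈ A ∩ C. In each case x ∈ ((C ∩ A) ∖ (A ∪ C)) ∪ (C ∩ (C ∪ A)), so C ⊆ ((C ∩ A) ∖ (A ∪ C)) ∪ (C ∩ (C ∪ A)).

(⟹) Let x ∈ ((C ∩ A) ∖ (A ∪ C)) ∪ (C ∩ (C ∪ A)). Then either x ∈ C and x ∉ A; or x ∈ A ∩ C. In each case x ∈ C, so ((C ∩ A) ∖ (A ∪ C)) ∪ (C ∩ (C ∪ A)) ⊆ C.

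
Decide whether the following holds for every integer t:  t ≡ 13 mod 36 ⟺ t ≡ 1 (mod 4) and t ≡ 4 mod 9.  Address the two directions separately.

(→) Suppose t ≡ 13 (mod 36); write t = 36j + 13. Since 4 ∣ 36, reducing mod 4 gives t ≡ 13 ≡ 1 (mod 4); since 9 ∣ 36, reducing mod 9 gives t ≡ 13 ≡ 4 (mod 9).

(←) Conversely, if t ≡ 1 (mod 4) and t ≡ 4 (mod 9), then by the Chinese remainder theorem t ≡ 13 (mod 36). This is exactly t ≡ 13 (mod 36).

Both directions hold.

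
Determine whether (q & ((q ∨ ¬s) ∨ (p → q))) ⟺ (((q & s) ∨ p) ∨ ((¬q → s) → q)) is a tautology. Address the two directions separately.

[⇒] Assume the antecedent. If p is true, ((q & s) ∨ p) ∨ ((¬q → s) → q) reduces to true regardless of the other variables. If p is false, the antecedent forces (p = F, s = F, q = T) or (p = F, s = T, q = T), and ((q & s) ∨ p) ∨ ((¬q → s) → q) holds there. Either way ((q & s) ∨ p) ∨ ((¬q → s) → q) holds.

[⇐] This fails. Under p = F, s = F, q = F, the left side is false but the right side is true.

The forward direction holds; the converse fails.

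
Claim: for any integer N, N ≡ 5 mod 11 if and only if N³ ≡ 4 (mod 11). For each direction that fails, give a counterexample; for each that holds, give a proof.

Both directions hold.

Forward direction. Suppose N ≡ 5 mod 11. Write N = 11j + 5. Then (11j + 5)³ = 1331j³ + 1815j² + 825j + 125 = 11(121j³ + 165j² + 75j + 11) + 4, so N³ ≡ 4 (mod 11).

Converse. Suppose N³ ≡ 4 (mod 11). The only residue r in {0, …, 10} with r³ ≡ 4 (mod 11) is r = 5, so N ≡ 5 (mod 11).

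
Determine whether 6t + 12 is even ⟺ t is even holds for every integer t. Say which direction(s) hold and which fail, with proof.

Only the converse holds.

(←) Suppose t is even. Since 6 is even, 6t is even for every t, so 6t + 12 has the same parity as 12, which is even. Hence 6t + 12 is even.

(→) This fails: take t = 7. Then 6t + 12 = 54, which is even, yet t = 7 is odd, not even.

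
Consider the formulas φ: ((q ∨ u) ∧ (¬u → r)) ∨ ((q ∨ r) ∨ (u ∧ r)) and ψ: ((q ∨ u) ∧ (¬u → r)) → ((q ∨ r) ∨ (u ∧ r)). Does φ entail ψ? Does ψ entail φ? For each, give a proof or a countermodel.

(→) This fails. Under u = T, q = F, r = F, the left side is true but the right side is false.

(←) This fails. Under u = F, q = F, r = F, the left side is false but the right side is true.

(⇒) fails and (⇐) fails.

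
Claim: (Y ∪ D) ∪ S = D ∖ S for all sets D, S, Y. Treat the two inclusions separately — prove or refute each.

The sets are not equal: only the reverse inclusion holds.

Forward inclusion. This inclusion fails. Take D = ∅, S = {1}, Y = ∅; then 1 ∈ (Y ∪ D) ∪ S but 1 ∉ D ∖ S.

Reverse inclusion. Let x ∈ D ∖ S. Then either x ∈ D and x ∉ S, Y; or x ∈ D ∩ Y and x ∉ S. In each case x ∈ (Y ∪ D) ∪ S, so D ∖ S ⊆ (Y ∪ D) ∪ S.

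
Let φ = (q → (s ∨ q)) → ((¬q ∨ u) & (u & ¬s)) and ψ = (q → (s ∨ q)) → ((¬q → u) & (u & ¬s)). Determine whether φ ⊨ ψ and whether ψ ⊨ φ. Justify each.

The biconditional holds.

(←) Assume the antecedent. If q is true, the antecedent forces (q = T, u = T, s = F), and the consequent holds there. If q is false, the antecedent forces (q = F, u = T, s = F), and the consequent holds there. Either way the consequent holds.

(→) Assume the antecedent. If q is true, the antecedent forces (q = T, u = T, s = F), and the consequent holds there. If q is false, the antecedent forces (q = F, u = T, s = F), and the consequent holds there. Either way the consequent holds.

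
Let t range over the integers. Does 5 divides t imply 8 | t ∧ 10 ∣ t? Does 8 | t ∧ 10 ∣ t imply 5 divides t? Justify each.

[⇒] This fails: take t = 5. Certainly 5 ∣ 5, but 8 ∤ 5.

[⇐] Suppose 8 ∣ t and 10 ∣ t. Any common multiple of 8 and 10 is a multiple of their lcm; here lcm(8, 10) = 8·10/gcd(8, 10) = 80/2 = 40, so 40 ∣ t. Since 5 ∣ 40, it follows that 5 ∣ t.

Not equivalent: only (⇐) holds.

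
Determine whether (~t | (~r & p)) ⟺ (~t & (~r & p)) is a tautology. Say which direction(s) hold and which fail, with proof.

(⟹) This fails. Under p = F, r = F, t = F, the left side is true but the right side is false.

(⟸) Assume the antecedent. If p is true, the antecedent forces (p = T, r = F, t = F), and ~t | (~r & p) holds there. If p is false, the antecedent cannot hold. Either way ~t | (~r & p) holds.

(⇒) fails; (⇐) holds.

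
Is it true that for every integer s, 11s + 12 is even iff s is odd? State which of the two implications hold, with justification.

(⟹) This fails: s = 4 gives 11s + 12 = 56, which is even, but 4 is even, not odd.

(⟸) This also fails: s = 1 is odd, but 11s + 12 = 23 is odd, not even.

Neither implication holds.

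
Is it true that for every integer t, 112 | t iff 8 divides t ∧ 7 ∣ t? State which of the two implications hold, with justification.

(⟹) If 112 ∣ t, write t = 112q. Since 112 = 14·8, t = 8·(14q), so 8 ∣ t; and since 112 = 16·7, t = 7·(16q), so 7 ∣ t.

(⟸) This fails: take t = 56. Both 8 ∣ 56 and 7 ∣ 56, yet 56 is not a multiple of 112 (since 56 = 0·112 + 56), so 112 ∤ 56.

Only the forward implication holds.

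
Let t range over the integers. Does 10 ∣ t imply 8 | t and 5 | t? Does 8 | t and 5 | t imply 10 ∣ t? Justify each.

The forward direction fails; the converse holds.

Forward direction. This fails: take t = 10. Certainly 10 ∣ 10, but 8 ∤ 10.

Converse. Suppose 8 ∣ t and 5 ∣ t. Any common multiple of 8 and 5 is a multiple of their lcm; here gcd(8, 5) = 1, so lcm(8, 5) = 8·5 = 40, so 40 ∣ t. Since 10 ∣ 40, it follows that 10 ∣ t.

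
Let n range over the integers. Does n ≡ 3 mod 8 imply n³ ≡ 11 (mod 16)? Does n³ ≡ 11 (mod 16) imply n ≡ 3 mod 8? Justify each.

Only the reverse direction holds.

(←) The residues r modulo 16 with r³ ≡ 11 (mod 16) are exactly {3}, and each is ≡ 3 (mod 8).

(→) This fails: take n = 11. Then 11 ≡ 3 (mod 8), but 11³ = 1331 ≡ 3 (mod 16), not 11.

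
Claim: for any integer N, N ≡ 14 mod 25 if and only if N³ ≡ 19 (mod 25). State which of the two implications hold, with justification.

Equivalent; both directions hold.

(⇒) Suppose N ≡ 14 mod 25. Write N = 25j + 14. Then (25j + 14)³ = 15625j³ + 26250j² + 14700j + 2744 = 25(625j³ + 1050j² + 588j + 109) + 19, so N³ ≡ 19 (mod 25).

(⇐) Conversely, suppose N³ ≡ 19 (mod 25). The only residue r in {0, …, 24} with r³ ≡ 19 (mod 25) is r = 14, so N ≡ 14 (mod 25).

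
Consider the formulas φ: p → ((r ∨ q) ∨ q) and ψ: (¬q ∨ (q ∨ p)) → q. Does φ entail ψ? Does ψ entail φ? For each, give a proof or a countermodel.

(⇒) This fails. Under q = F, r = F, p = F, the left side is true but the right side is false.

(⇐) Assume the antecedent. If q is true, p → ((r ∨ q) ∨ q) reduces to true regardless of the other variables. If q is false, the antecedent cannot hold. Either way p → ((r ∨ q) ∨ q) holds.

Only the reverse direction holds.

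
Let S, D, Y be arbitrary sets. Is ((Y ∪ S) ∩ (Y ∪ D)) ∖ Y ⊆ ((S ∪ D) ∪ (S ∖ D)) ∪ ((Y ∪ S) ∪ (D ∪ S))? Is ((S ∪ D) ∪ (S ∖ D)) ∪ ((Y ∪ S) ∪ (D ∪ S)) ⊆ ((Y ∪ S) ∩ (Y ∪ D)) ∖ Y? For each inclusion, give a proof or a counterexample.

Only the forward inclusion holds.

(⊆) Let x ∈ ((Y ∪ S) ∩ (Y ∪ D)) ∖ Y. Then x ∈ S ∩ D and x ∉ Y, from which x ∈ ((S ∪ D) ∪ (S ∖ D)) ∪ ((Y ∪ S) ∪ (D ∪ S)).

(⊇) This inclusion fails. Take S = {1}, D = ∅, Y = ∅; then 1 ∈ ((S ∪ D) ∪ (S ∖ D)) ∪ ((Y ∪ S) ∪ (D ∪ S)) but 1 ∉ ((Y ∪ S) ∩ (Y ∪ D)) ∖ Y.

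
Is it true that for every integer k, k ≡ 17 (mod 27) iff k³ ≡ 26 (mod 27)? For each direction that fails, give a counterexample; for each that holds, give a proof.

Only the forward direction holds.

[⇒] Suppose k ≡ 17 (mod 27). Write k = 27j + 17. Then (27j + 17)³ = 19683j³ + 37179j² + 23409j + 4913 = 27(729j³ + 1377j² + 867j + 181) + 26, so k³ ≡ 26 (mod 27).

[⇐] This fails: take k = 8. Then 8³ = 512 ≡ 26 (mod 27), yet 8 ≡ 8 (mod 27), not 17.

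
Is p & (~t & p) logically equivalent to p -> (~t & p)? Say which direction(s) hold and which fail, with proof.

Only the forward implication holds.

[⇒] Assume the antecedent. If p is true, the antecedent forces (p = T, t = F), and p -> (~t & p) holds there. If p is false, the antecedent cannot hold. Either way p -> (~t & p) holds.

[⇐] This fails. Under p = F, t = F, the left side is false but the right side is true.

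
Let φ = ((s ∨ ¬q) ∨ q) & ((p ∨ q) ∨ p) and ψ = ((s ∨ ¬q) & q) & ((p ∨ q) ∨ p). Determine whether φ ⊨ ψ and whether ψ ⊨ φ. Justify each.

Only the converse holds.

(→) This fails. Under s = F, q = T, p = F, the left side is true but the right side is false.

(←) Assume the antecedent. If s is true, the antecedent forces (s = T, q = T, p = F) or (s = T, q = T, p = T), and ((s ∨ ¬q) ∨ q) & ((p ∨ q) ∨ p) holds there. If s is false, the antecedent cannot hold. Either way ((s ∨ ¬q) ∨ q) & ((p ∨ q) ∨ p) holds.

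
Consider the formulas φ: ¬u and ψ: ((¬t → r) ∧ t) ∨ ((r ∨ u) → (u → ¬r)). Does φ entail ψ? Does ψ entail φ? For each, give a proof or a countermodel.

Not equivalent: only (⇒) holds.

[⇒] Assume the antecedent. If t is true, the consequent reduces to true regardless of the other variables. If t is false, the antecedent forces (t = F, u = F, r = F) or (t = F, u = F, r = T), and the consequent holds there. Either way the consequent holds.

[⇐] This fails. Under t = F, u = T, r = F, the left side is false but the right side is true.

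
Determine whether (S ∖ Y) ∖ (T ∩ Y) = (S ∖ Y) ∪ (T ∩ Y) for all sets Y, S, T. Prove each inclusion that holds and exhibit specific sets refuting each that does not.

Forward inclusion. Let x ∈ (S ∖ Y) ∖ (T ∩ Y). Then either x ∈ S and x ∉ Y, T; or x ∈ S ∩ T and x ∉ Y. In each case x ∈ (S ∖ Y) ∪ (T ∩ Y), so (S ∖ Y) ∖ (T ∩ Y) ⊆ (S ∖ Y) ∪ (T ∩ Y).

Reverse inclusion. This inclusion fails. Take Y = {1}, S = ∅, T = {1}; then 1 ∈ (S ∖ Y) ∪ (T ∩ Y) but 1 ∉ (S ∖ Y) ∖ (T ∩ Y).

The sets are not equal: only the forward inclusion holds.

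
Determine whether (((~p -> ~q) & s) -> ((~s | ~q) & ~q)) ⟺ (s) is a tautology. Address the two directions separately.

Both directions fail.

(→) This fails. Under q = F, p = F, s = F, the left side is true but the right side is false.

(←) This fails. Under q = T, p = T, s = T, the left side is false but the right side is true.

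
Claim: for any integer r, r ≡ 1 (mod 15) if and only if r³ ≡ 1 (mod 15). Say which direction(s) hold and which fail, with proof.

Both implications hold.

(→) Suppose r ≡ 1 (mod 15). Write r = 15j + 1. Then (15j + 1)³ = 3375j³ + 675j² + 45j + 1 = 15(225j³ + 45j² + 3j) + 1, so r³ ≡ 1 (mod 15).

(←) Conversely, suppose r³ ≡ 1 (mod 15). The only residue r in {0, …, 14} with r³ ≡ 1 (mod 15) is r = 1, so r ≡ 1 (mod 15).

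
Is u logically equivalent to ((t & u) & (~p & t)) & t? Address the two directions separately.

Only the reverse direction holds.

(⇒) This fails. Under p = F, u = T, t = F, the left side is true but the right side is false.

(⇐) Assume the antecedent. If p is true, the antecedent cannot hold. If p is false, the antecedent forces (p = F, u = T, t = T), and u holds there. Either way u holds.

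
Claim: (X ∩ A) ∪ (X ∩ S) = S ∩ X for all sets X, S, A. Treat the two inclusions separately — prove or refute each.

Reverse inclusion. Let x ∈ S ∩ X. Then either x ∈ X ∩ S and x ∉ A; or x ∈ X ∩ S ∩ A. In each case x ∈ (X ∩ A) ∪ (X ∩ S), so S ∩ X ⊆ (X ∩ A) ∪ (X ∩ S).

Forward inclusion. This inclusion fails. Take X = {1}, S = ∅, A = {1}; then 1 ∈ (X ∩ A) ∪ (X ∩ S) but 1 ∉ S ∩ X.

Only the reverse inclusion holds.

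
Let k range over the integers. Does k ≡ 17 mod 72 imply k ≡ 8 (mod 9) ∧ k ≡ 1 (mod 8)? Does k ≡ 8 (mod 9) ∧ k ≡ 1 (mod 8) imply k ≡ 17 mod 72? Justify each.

Both directions hold; the statement is true.

[⇐] If k ≡ 8 (mod 9) and k ≡ 1 (mod 8), then by the Chinese remainder theorem k ≡ 17 (mod 72). This is exactly k ≡ 17 (mod 72).

[⇒] Suppose k ≡ 17 (mod 72); write k = 72j + 17. Since 9 ∣ 72, reducing mod 9 gives k ≡ 17 ≡ 8 (mod 9); since 8 ∣ 72, reducing mod 8 gives k ≡ 17 ≡ 1 (mod 8).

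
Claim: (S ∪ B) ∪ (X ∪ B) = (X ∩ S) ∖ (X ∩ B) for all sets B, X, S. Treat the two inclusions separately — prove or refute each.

The sets are not equal: only the reverse inclusion holds.

(⟹) This inclusion fails. Take B = {1}, X = ∅, S = ∅; then 1 ∈ (S ∪ B) ∪ (X ∪ B) but 1 ∉ (X ∩ S) ∖ (X ∩ B).

(⟸) Let x ∈ (X ∩ S) ∖ (X ∩ B). Then x ∈ X ∩ S and x ∉ B, from which x ∈ (S ∪ B) ∪ (X ∪ B).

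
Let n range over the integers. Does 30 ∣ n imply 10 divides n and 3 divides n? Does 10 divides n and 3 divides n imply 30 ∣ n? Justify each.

The biconditional holds.

(⟹) If 30 ∣ n, write n = 30q. Since 30 = 3·10, n = 10·(3q), so 10 ∣ n; and since 30 = 10·3, n = 3·(10q), so 3 ∣ n.

(⟸) Suppose 10 ∣ n and 3 ∣ n. Any common multiple of 10 and 3 is a multiple of their lcm; here gcd(10, 3) = 1, so lcm(10, 3) = 10·3 = 30, so 30 ∣ n.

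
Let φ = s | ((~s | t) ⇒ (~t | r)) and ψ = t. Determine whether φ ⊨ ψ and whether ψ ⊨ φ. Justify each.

Neither implication holds.

[⇒] This fails. Under r = F, t = F, s = F, the left side is true but the right side is false.

[⇐] This fails. Under r = F, t = T, s = F, the left side is false but the right side is true.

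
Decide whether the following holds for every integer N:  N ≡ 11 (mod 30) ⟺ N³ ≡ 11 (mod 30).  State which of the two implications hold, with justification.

Forward direction. Suppose N ≡ 11 (mod 30). Write N = 30j + 11. Then (30j + 11)³ = 27000j³ + 29700j² + 10890j + 1331 = 30(900j³ + 990j² + 363j + 44) + 11, so N³ ≡ 11 (mod 30).

Converse. Suppose N³ ≡ 11 (mod 30). The only residue r in {0, …, 29} with r³ ≡ 11 (mod 30) is r = 11, so N ≡ 11 (mod 30).

Both implications hold.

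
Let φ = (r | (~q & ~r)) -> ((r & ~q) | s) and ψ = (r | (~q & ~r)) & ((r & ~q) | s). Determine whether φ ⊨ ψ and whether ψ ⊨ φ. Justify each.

[⇒] This fails. Under s = F, q = T, r = F, the left side is true but the right side is false.

[⇐] Assume the antecedent. If s is true, the consequent reduces to true regardless of the other variables. If s is false, the antecedent forces (s = F, q = F, r = T), and the consequent holds there. Either way the consequent holds.

Only the reverse direction holds.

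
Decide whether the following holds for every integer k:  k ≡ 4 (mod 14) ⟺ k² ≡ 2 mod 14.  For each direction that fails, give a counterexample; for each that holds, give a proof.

Not equivalent: only (⇒) holds.

(⟹) Suppose k ≡ 4 (mod 14). Write k = 14j + 4. Then (14j + 4)² = 196j² + 112j + 16 = 14(14j² + 8j + 1) + 2, so k² ≡ 2 (mod 14).

(⟸) This fails: take k = 10. Then 10² = 100 ≡ 2 (mod 14), yet 10 ≡ 10 (mod 14), not 4.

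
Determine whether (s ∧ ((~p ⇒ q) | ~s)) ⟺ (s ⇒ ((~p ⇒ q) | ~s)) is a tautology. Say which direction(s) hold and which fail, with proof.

(←) This fails. Under q = F, s = F, p = F, the left side is false but the right side is true.

(→) Assume the antecedent. If q is true, s ⇒ ((~p ⇒ q) | ~s) reduces to true regardless of the other variables. If q is false, the antecedent forces (q = F, s = T, p = T), and s ⇒ ((~p ⇒ q) | ~s) holds there. Either way s ⇒ ((~p ⇒ q) | ~s) holds.

(⇒) holds; (⇐) fails.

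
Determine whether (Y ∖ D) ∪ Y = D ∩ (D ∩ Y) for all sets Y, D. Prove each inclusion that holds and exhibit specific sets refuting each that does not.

Reverse inclusion. Let x ∈ D ∩ (D ∩ Y). Then x ∈ Y ∩ D, from which x ∈ (Y ∖ D) ∪ Y.

Forward inclusion. This inclusion fails. Take Y = {1}, D = ∅; then 1 ∈ (Y ∖ D) ∪ Y but 1 ∉ D ∩ (D ∩ Y).

(⊆) fails; (⊇) holds.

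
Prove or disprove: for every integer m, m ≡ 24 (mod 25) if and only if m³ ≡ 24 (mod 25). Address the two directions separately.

(→) Suppose m ≡ 24 (mod 25). Write m = 25j + 24. Then (25j + 24)³ = 15625j³ + 45000j² + 43200j + 13824 = 25(625j³ + 1800j² + 1728j + 552) + 24, so m³ ≡ 24 (mod 25).

(←) Conversely, suppose m³ ≡ 24 (mod 25). The only residue r in {0, …, 24} with r³ ≡ 24 (mod 25) is r = 24, so m ≡ 24 (mod 25).

Equivalent; both directions hold.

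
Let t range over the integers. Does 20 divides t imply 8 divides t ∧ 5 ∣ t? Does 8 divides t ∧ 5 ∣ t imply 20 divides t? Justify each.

Not equivalent: only (⇐) holds.

Forward direction. This fails: take t = 20. Certainly 20 ∣ 20, but 8 ∤ 20.

Converse. Suppose 8 ∣ t and 5 ∣ t. Any common multiple of 8 and 5 is a multiple of their lcm; here gcd(8, 5) = 1, so lcm(8, 5) = 8·5 = 40, so 40 ∣ t. Since 20 ∣ 40, it follows that 20 ∣ t.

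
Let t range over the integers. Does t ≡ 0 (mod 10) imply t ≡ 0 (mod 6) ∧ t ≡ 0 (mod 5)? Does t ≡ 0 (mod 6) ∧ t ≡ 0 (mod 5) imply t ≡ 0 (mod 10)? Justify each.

The forward direction fails; the converse holds.

[⇒] This fails: t = 10 gives 10 ≡ 0 (mod 10) but 10 ≡ 4 (mod 6), so the conjunction on the right does not hold.

[⇐] Conversely, if t ≡ 0 (mod 6) and t ≡ 0 (mod 5), then by the Chinese remainder theorem t ≡ 0 (mod 30). Since 0 ≡ 0 (mod 10) and 10 ∣ 30, we get t ≡ 0 (mod 10).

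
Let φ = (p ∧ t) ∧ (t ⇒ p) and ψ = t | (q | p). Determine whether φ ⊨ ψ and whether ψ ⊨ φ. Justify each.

Only the forward direction holds.

(⟹) Assume the antecedent. If q is true, t | (q | p) reduces to true regardless of the other variables. If q is false, the antecedent forces (q = F, t = T, p = T), and t | (q | p) holds there. Either way t | (q | p) holds.

(⟸) This fails. Under q = T, t = F, p = F, the left side is false but the right side is true.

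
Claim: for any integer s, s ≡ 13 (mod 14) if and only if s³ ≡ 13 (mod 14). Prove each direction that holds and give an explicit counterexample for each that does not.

Only the forward implication holds.

[⇒] Suppose s ≡ 13 (mod 14). Write s = 14j + 13. Then (14j + 13)³ = 2744j³ + 7644j² + 7098j + 2197 = 14(196j³ + 546j² + 507j + 156) + 13, so s³ ≡ 13 (mod 14).

[⇐] This fails: take s = 3. Then 3³ = 27 ≡ 13 (mod 14), yet 3 ≡ 3 (mod 14), not 13.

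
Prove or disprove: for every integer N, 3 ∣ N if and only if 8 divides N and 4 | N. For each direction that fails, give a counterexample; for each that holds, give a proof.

Neither implication holds.

(→) This fails: take N = 3. Certainly 3 ∣ 3, but 8 ∤ 3.

(←) This fails: take N = 8. Both 8 ∣ 8 and 4 ∣ 8, yet 8 is not a multiple of 3 (since 8 = 2·3 + 2), so 3 ∤ 8.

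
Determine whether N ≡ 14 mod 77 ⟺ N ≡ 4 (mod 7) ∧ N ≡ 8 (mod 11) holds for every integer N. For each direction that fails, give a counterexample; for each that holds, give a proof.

Both directions fail.

(→) This fails: N = 14 gives 14 ≡ 14 (mod 77) but 14 ≡ 0 (mod 7), so the conjunction on the right does not hold.

(←) This fails: N = 74 satisfies both congruences on the right (74 ≡ 4 mod 7 and 74 ≡ 8 mod 11) yet 74 ≡ 74 (mod 77), not 14.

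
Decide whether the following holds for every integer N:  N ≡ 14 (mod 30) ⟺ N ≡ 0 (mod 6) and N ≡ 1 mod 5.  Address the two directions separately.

(⟹) This fails: N = 14 gives 14 ≡ 14 (mod 30) but 14 ≡ 2 (mod 6), so the conjunction on the right does not hold.

(⟸) This fails: N = 6 satisfies both congruences on the right (6 ≡ 0 mod 6 and 6 ≡ 1 mod 5) yet 6 ≡ 6 (mod 30), not 14.

Neither implication holds.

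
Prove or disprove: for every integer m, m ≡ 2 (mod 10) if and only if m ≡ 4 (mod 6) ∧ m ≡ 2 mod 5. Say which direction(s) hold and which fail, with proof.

The forward direction fails; the converse holds.

(←) If m ≡ 4 (mod 6) and m ≡ 2 (mod 5), then by the Chinese remainder theorem m ≡ 22 (mod 30). Since 22 ≡ 2 (mod 10) and 10 ∣ 30, we get m ≡ 2 (mod 10).

(→) This fails: m = 2 gives 2 ≡ 2 (mod 10) but 2 ≡ 2 (mod 6), so the conjunction on the right does not hold.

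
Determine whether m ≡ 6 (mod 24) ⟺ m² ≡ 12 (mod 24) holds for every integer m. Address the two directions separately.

Only the forward direction holds.

(⟸) This fails: take m = 18. Then 18² = 324 ≡ 12 (mod 24), yet 18 ≡ 18 (mod 24), not 6.

(⟹) Suppose m ≡ 6 (mod 24). Write m = 24j + 6. Then (24j + 6)² = 576j² + 288j + 36 = 24(24j² + 12j + 1) + 12, so m² ≡ 12 (mod 24).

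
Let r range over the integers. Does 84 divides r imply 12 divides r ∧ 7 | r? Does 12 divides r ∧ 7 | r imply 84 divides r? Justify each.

(⇐) Suppose 12 ∣ r and 7 ∣ r. Any common multiple of 12 and 7 is a multiple of their lcm; here gcd(12, 7) = 1, so lcm(12, 7) = 12·7 = 84, so 84 ∣ r.

(⇒) If 84 ∣ r, write r = 84q. Since 84 = 7·12, r = 12·(7q), so 12 ∣ r; and since 84 = 12·7, r = 7·(12q), so 7 ∣ r.

Both directions hold.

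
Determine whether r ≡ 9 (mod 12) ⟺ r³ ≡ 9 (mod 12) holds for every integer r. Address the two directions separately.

Equivalent; both directions hold.

(⇐) Suppose r³ ≡ 9 (mod 12). The only residue r in {0, …, 11} with r³ ≡ 9 (mod 12) is r = 9, so r ≡ 9 (mod 12).

(⇒) Suppose r ≡ 9 (mod 12). Write r = 12j + 9. Then (12j + 9)³ = 1728j³ + 3888j² + 2916j + 729 = 12(144j³ + 324j² + 243j + 60) + 9, so r³ ≡ 9 (mod 12).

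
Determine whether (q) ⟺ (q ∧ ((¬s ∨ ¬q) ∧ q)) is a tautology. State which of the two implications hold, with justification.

(→) This fails. Under q = T, s = T, the left side is true but the right side is false.

(←) Assume the antecedent. If q is true, q reduces to true regardless of the other variables. If q is false, the antecedent cannot hold. Either way q holds.

Not equivalent: only (⇐) holds.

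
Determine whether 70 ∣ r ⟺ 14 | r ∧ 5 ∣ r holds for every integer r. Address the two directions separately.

Forward direction. If 70 ∣ r, write r = 70q. Since 70 = 5·14, r = 14·(5q), so 14 ∣ r; and since 70 = 14·5, r = 5·(14q), so 5 ∣ r.

Converse. Suppose 14 ∣ r and 5 ∣ r. Any common multiple of 14 and 5 is a multiple of their lcm; here gcd(14, 5) = 1, so lcm(14, 5) = 14·5 = 70, so 70 ∣ r.

Both directions hold.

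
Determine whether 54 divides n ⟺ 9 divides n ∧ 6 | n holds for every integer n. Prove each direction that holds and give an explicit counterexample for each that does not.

(⟹) If 54 ∣ n, write n = 54q. Since 54 = 6·9, n = 9·(6q), so 9 ∣ n; and since 54 = 9·6, n = 6·(9q), so 6 ∣ n.

(⟸) This fails: take n = 18. Both 9 ∣ 18 and 6 ∣ 18, yet 18 is not a multiple of 54 (since 18 = 0·54 + 18), so 54 ∤ 18.

Only the forward direction holds.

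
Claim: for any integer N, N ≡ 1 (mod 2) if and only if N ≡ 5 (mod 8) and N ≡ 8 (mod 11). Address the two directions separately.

(→) This fails: N = 1 gives 1 ≡ 1 (mod 2) but 1 ≡ 1 (mod 8), so the conjunction on the right does not hold.

(←) Conversely, if N ≡ 5 (mod 8) and N ≡ 8 (mod 11), then by the Chinese remainder theorem N ≡ 85 (mod 88). Since 85 ≡ 1 (mod 2) and 2 ∣ 88, we get N ≡ 1 (mod 2).

(⇒) fails; (⇐) holds.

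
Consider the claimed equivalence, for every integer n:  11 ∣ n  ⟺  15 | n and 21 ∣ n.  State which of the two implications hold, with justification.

(⟹) This fails: take n = 11. Certainly 11 ∣ 11, but 15 ∤ 11.

(⟸) This fails: take n = 105. Both 15 ∣ 105 and 21 ∣ 105, yet 105 is not a multiple of 11 (since 105 = 9·11 + 6), so 11 ∤ 105.

Neither direction holds.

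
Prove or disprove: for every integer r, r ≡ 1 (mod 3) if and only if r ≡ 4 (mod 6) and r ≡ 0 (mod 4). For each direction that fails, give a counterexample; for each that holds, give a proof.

Only the reverse direction holds.

(→) This fails: r = 1 gives 1 ≡ 1 (mod 3) but 1 ≡ 1 (mod 6), so the conjunction on the right does not hold.

(←) Conversely, if r ≡ 4 (mod 6) and r ≡ 0 (mod 4), then by the Chinese remainder theorem r ≡ 4 (mod 12). Since 4 ≡ 1 (mod 3) and 3 ∣ 12, we get r ≡ 1 (mod 3).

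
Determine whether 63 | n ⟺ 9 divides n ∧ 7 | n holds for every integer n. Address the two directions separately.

Forward direction. If 63 ∣ n, write n = 63q. Since 63 = 7·9, n = 9·(7q), so 9 ∣ n; and since 63 = 9·7, n = 7·(9q), so 7 ∣ n.

Converse. Suppose 9 ∣ n and 7 ∣ n. Any common multiple of 9 and 7 is a multiple of their lcm; here gcd(9, 7) = 1, so lcm(9, 7) = 9·7 = 63, so 63 ∣ n.

Equivalent; both directions hold.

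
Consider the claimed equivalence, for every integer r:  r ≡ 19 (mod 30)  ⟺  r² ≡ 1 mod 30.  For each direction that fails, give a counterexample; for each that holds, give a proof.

(⇐) This fails: take r = 1. Then 1² = 1 ≡ 1 (mod 30), yet 1 ≡ 1 (mod 30), not 19.

(⇒) Suppose r ≡ 19 (mod 30). Write r = 30j + 19. Then (30j + 19)² = 900j² + 1140j + 361 = 30(30j² + 38j + 12) + 1, so r² ≡ 1 (mod 30).

Not equivalent: only (⇒) holds.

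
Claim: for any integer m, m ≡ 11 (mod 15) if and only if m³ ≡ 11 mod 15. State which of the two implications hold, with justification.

[⇒] Suppose m ≡ 11 (mod 15). Write m = 15j + 11. Then (15j + 11)³ = 3375j³ + 7425j² + 5445j + 1331 = 15(225j³ + 495j² + 363j + 88) + 11, so m³ ≡ 11 (mod 15).

[⇐] Conversely, suppose m³ ≡ 11 (mod 15). The only residue r in {0, …, 14} with r³ ≡ 11 (mod 15) is r = 11, so m ≡ 11 (mod 15).

Both directions hold; the statement is true.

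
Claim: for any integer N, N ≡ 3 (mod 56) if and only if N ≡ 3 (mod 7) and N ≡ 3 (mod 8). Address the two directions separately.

The biconditional holds.

[⇒] Suppose N ≡ 3 (mod 56); write N = 56j + 3. Since 7 ∣ 56, reducing mod 7 gives N ≡ 3 (mod 7); since 8 ∣ 56, reducing mod 8 gives N ≡ 3 (mod 8).

[⇐] Conversely, if N ≡ 3 (mod 7) and N ≡ 3 (mod 8), then by the Chinese remainder theorem N ≡ 3 (mod 56). This is exactly N ≡ 3 (mod 56).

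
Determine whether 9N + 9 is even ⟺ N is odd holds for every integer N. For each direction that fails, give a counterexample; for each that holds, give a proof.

Both directions hold; the statement is true.

Forward direction. Suppose 9N + 9 is even. Since 9 is odd, 9N and N have the same parity, so 9N + 9 ≡ N + 9 (mod 2). As 9 is odd, 9N + 9 is even exactly when N is odd. Thus N is odd.

Converse. Suppose N is odd; write N = 2j + 1. Then 9N + 9 = 9·(2j + 1) + 9 = 2·9j + 18, which is even.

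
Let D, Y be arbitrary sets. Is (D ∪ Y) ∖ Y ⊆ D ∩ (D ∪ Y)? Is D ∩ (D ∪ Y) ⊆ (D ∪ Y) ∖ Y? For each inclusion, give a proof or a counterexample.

Only the forward inclusion holds.

Forward inclusion. Let x ∈ (D ∪ Y) ∖ Y. Then x ∈ D and x ∉ Y, from which x ∈ D ∩ (D ∪ Y).

Reverse inclusion. This inclusion fails. Take D = {1}, Y = {1}; then 1 ∈ D ∩ (D ∪ Y) but 1 ∉ (D ∪ Y) ∖ Y.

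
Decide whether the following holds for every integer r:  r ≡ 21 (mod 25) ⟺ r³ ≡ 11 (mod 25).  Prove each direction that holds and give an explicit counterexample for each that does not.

Both directions hold.

(⟸) Suppose r³ ≡ 11 (mod 25). The only residue r in {0, …, 24} with r³ ≡ 11 (mod 25) is r = 21, so r ≡ 21 (mod 25).

(⟹) Suppose r ≡ 21 (mod 25). Write r = 25j + 21. Then (25j + 21)³ = 15625j³ + 39375j² + 33075j + 9261 = 25(625j³ + 1575j² + 1323j + 370) + 11, so r³ ≡ 11 (mod 25).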